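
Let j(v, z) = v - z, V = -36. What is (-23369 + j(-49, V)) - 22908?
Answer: -46290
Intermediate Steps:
(-23369 + j(-49, V)) - 22908 = (-23369 + (-49 - 1*(-36))) - 22908 = (-23369 + (-49 + 36)) - 22908 = (-23369 - 13) - 22908 = -23382 - 22908 = -46290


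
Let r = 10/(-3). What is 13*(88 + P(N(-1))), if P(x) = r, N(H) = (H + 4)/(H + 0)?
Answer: 3302/3 ≈ 1100.7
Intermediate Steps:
r = -10/3 (r = 10*(-⅓) = -10/3 ≈ -3.3333)
N(H) = (4 + H)/H
P(x) = -10/3
13*(88 + P(N(-1))) = 13*(88 - 10/3) = 13*(254/3) = 3302/3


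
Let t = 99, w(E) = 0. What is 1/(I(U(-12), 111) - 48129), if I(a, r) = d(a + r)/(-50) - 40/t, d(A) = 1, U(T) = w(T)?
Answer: -4950/238240649 ≈ -2.0777e-5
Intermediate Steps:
U(T) = 0
I(a, r) = -2099/4950 (I(a, r) = 1/(-50) - 40/99 = 1*(-1/50) - 40*1/99 = -1/50 - 40/99 = -2099/4950)
1/(I(U(-12), 111) - 48129) = 1/(-2099/4950 - 48129) = 1/(-238240649/4950) = -4950/238240649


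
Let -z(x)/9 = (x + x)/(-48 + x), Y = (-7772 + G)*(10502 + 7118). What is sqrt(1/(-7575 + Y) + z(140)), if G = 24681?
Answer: I*sqrt(2431298520257841245)/297929005 ≈ 5.2337*I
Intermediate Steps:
Y = 297936580 (Y = (-7772 + 24681)*(10502 + 7118) = 16909*17620 = 297936580)
z(x) = -18*x/(-48 + x) (z(x) = -9*(x + x)/(-48 + x) = -9*2*x/(-48 + x) = -18*x/(-48 + x))
sqrt(1/(-7575 + Y) + z(140)) = sqrt(1/(-7575 + 297936580) - 18*140/(-48 + 140)) = sqrt(1/297929005 - 18*140/92) = sqrt(1/297929005 - 18*140*1/92) = sqrt(1/297929005 - 630/23) = sqrt(-8160664049/297929005) = I*sqrt(2431298520257841245)/297929005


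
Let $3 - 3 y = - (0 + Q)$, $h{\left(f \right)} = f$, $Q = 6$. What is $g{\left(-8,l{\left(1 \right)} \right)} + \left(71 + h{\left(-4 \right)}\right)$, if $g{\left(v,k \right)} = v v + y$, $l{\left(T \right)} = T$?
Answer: $134$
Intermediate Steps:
$y = 3$ ($y = 1 - \frac{\left(-1\right) \left(0 + 6\right)}{3} = 1 - \frac{\left(-1\right) 6}{3} = 1 - -2 = 1 + 2 = 3$)
$g{\left(v,k \right)} = 3 + v^{2}$ ($g{\left(v,k \right)} = v v + 3 = v^{2} + 3 = 3 + v^{2}$)
$g{\left(-8,l{\left(1 \right)} \right)} + \left(71 + h{\left(-4 \right)}\right) = \left(3 + \left(-8\right)^{2}\right) + \left(71 - 4\right) = \left(3 + 64\right) + 67 = 67 + 67 = 134$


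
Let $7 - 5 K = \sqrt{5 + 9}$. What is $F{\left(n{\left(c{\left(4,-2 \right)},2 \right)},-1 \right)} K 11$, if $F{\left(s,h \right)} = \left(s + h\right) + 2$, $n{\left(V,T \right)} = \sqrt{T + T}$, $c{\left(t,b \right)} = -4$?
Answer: $\frac{231}{5} - \frac{33 \sqrt{14}}{5} \approx 21.505$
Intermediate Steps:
$n{\left(V,T \right)} = \sqrt{2} \sqrt{T}$ ($n{\left(V,T \right)} = \sqrt{2 T} = \sqrt{2} \sqrt{T}$)
$K = \frac{7}{5} - \frac{\sqrt{14}}{5}$ ($K = \frac{7}{5} - \frac{\sqrt{5 + 9}}{5} = \frac{7}{5} - \frac{\sqrt{14}}{5} \approx 0.65167$)
$F{\left(s,h \right)} = 2 + h + s$ ($F{\left(s,h \right)} = \left(h + s\right) + 2 = 2 + h + s$)
$F{\left(n{\left(c{\left(4,-2 \right)},2 \right)},-1 \right)} K 11 = \left(2 - 1 + \sqrt{2} \sqrt{2}\right) \left(\frac{7}{5} - \frac{\sqrt{14}}{5}\right) 11 = \left(2 - 1 + 2\right) \left(\frac{7}{5} - \frac{\sqrt{14}}{5}\right) 11 = 3 \left(\frac{7}{5} - \frac{\sqrt{14}}{5}\right) 11 = \left(\frac{21}{5} - \frac{3 \sqrt{14}}{5}\right) 11 = \frac{231}{5} - \frac{33 \sqrt{14}}{5}$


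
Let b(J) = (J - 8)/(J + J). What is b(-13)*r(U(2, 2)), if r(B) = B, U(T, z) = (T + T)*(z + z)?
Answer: 168/13 ≈ 12.923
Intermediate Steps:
U(T, z) = 4*T*z (U(T, z) = (2*T)*(2*z) = 4*T*z)
b(J) = (-8 + J)/(2*J) (b(J) = (-8 + J)/((2*J)) = (-8 + J)*(1/(2*J)) = (-8 + J)/(2*J))
b(-13)*r(U(2, 2)) = ((½)*(-8 - 13)/(-13))*(4*2*2) = ((½)*(-1/13)*(-21))*16 = (21/26)*16 = 168/13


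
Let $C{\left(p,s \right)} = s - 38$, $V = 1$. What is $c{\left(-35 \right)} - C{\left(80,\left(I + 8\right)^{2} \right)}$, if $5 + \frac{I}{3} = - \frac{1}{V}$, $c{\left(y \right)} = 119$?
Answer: $57$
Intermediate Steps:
$I = -18$ ($I = -15 + 3 \left(- 1^{-1}\right) = -15 + 3 \left(\left(-1\right) 1\right) = -15 + 3 \left(-1\right) = -15 - 3 = -18$)
$C{\left(p,s \right)} = -38 + s$ ($C{\left(p,s \right)} = s - 38 = -38 + s$)
$c{\left(-35 \right)} - C{\left(80,\left(I + 8\right)^{2} \right)} = 119 - \left(-38 + \left(-18 + 8\right)^{2}\right) = 119 - \left(-38 + \left(-10\right)^{2}\right) = 119 - \left(-38 + 100\right) = 119 - 62 = 57$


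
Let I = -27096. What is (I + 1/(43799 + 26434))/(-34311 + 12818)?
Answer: 1903033367/1509517869 ≈ 1.2607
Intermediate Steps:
(I + 1/(43799 + 26434))/(-34311 + 12818) = (-27096 + 1/(43799 + 26434))/(-34311 + 12818) = (-27096 + 1/70233)/(-21493) = (-27096 + 1/70233)*(-1/21493) = -1903033367/70233*(-1/21493) = 1903033367/1509517869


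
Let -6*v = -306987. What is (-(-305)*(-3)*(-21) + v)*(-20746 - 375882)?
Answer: -27914480326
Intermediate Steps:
v = 102329/2 (v = -⅙*(-306987) = 102329/2 ≈ 51165.)
(-(-305)*(-3)*(-21) + v)*(-20746 - 375882) = (-(-305)*(-3)*(-21) + 102329/2)*(-20746 - 375882) = (-61*15*(-21) + 102329/2)*(-396628) = (-915*(-21) + 102329/2)*(-396628) = (19215 + 102329/2)*(-396628) = (140759/2)*(-396628) = -27914480326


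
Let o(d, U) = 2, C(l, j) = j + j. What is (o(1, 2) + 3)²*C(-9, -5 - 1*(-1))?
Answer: -200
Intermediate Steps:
C(l, j) = 2*j
(o(1, 2) + 3)²*C(-9, -5 - 1*(-1)) = (2 + 3)²*(2*(-5 - 1*(-1))) = 5²*(2*(-5 + 1)) = 25*(2*(-4)) = 25*(-8) = -200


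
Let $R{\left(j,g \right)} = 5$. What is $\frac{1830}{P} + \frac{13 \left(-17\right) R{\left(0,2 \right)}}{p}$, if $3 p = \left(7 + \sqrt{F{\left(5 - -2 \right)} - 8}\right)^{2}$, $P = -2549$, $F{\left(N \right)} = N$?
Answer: $- \frac{20508594}{318625} + \frac{4641 i}{250} \approx -64.366 + 18.564 i$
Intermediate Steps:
$p = \frac{\left(7 + i\right)^{2}}{3}$ ($p = \frac{\left(7 + \sqrt{\left(5 - -2\right) - 8}\right)^{2}}{3} = \frac{\left(7 + \sqrt{\left(5 + 2\right) - 8}\right)^{2}}{3} = \frac{\left(7 + \sqrt{7 - 8}\right)^{2}}{3} = \frac{\left(7 + \sqrt{-1}\right)^{2}}{3} = \frac{\left(7 + i\right)^{2}}{3} \approx 16.0 + 4.6667 i$)
$\frac{1830}{P} + \frac{13 \left(-17\right) R{\left(0,2 \right)}}{p} = \frac{1830}{-2549} + \frac{13 \left(-17\right) 5}{\frac{1}{3} \left(7 + i\right)^{2}} = 1830 \left(- \frac{1}{2549}\right) + \left(-221\right) 5 \frac{3}{\left(7 + i\right)^{2}} = - \frac{1830}{2549} - 1105 \frac{3}{\left(7 + i\right)^{2}} = - \frac{1830}{2549} - \frac{3315}{\left(7 + i\right)^{2}}$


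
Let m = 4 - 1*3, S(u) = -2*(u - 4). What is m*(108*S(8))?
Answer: -864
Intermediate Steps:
S(u) = 8 - 2*u (S(u) = -2*(-4 + u) = 8 - 2*u)
m = 1 (m = 4 - 3 = 1)
m*(108*S(8)) = 1*(108*(8 - 2*8)) = 1*(108*(8 - 16)) = 1*(108*(-8)) = 1*(-864) = -864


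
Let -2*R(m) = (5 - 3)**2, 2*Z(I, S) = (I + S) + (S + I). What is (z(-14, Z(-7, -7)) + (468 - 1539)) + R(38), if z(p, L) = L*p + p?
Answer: -891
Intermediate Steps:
Z(I, S) = I + S (Z(I, S) = ((I + S) + (S + I))/2 = ((I + S) + (I + S))/2 = (2*I + 2*S)/2 = I + S)
R(m) = -2 (R(m) = -(5 - 3)**2/2 = -1/2*2**2 = -1/2*4 = -2)
z(p, L) = p + L*p
(z(-14, Z(-7, -7)) + (468 - 1539)) + R(38) = (-14*(1 + (-7 - 7)) + (468 - 1539)) - 2 = (-14*(1 - 14) - 1071) - 2 = (-14*(-13) - 1071) - 2 = (182 - 1071) - 2 = -889 - 2 = -891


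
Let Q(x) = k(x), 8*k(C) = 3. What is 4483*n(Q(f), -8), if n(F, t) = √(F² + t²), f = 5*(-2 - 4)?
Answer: 4483*√4105/8 ≈ 35903.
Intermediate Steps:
k(C) = 3/8 (k(C) = (⅛)*3 = 3/8)
f = -30 (f = 5*(-6) = -30)
Q(x) = 3/8
4483*n(Q(f), -8) = 4483*√((3/8)² + (-8)²) = 4483*√(9/64 + 64) = 4483*√(4105/64) = 4483*(√4105/8) = 4483*√4105/8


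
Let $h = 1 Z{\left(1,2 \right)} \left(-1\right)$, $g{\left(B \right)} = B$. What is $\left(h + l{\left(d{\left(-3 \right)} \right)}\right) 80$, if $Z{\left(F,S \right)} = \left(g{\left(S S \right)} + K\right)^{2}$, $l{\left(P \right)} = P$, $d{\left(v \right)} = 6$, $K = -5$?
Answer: $400$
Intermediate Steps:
$Z{\left(F,S \right)} = \left(-5 + S^{2}\right)^{2}$ ($Z{\left(F,S \right)} = \left(S S - 5\right)^{2} = \left(S^{2} - 5\right)^{2} = \left(-5 + S^{2}\right)^{2}$)
$h = -1$ ($h = 1 \left(-5 + 2^{2}\right)^{2} \left(-1\right) = 1 \left(-5 + 4\right)^{2} \left(-1\right) = 1 \left(-1\right)^{2} \left(-1\right) = 1 \cdot 1 \left(-1\right) = 1 \left(-1\right) = -1$)
$\left(h + l{\left(d{\left(-3 \right)} \right)}\right) 80 = \left(-1 + 6\right) 80 = 5 \cdot 80 = 400$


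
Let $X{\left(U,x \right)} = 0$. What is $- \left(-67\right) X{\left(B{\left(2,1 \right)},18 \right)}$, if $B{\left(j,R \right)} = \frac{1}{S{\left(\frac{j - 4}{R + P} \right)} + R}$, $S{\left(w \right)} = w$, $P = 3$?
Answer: $0$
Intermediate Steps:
$B{\left(j,R \right)} = \frac{1}{R + \frac{-4 + j}{3 + R}}$ ($B{\left(j,R \right)} = \frac{1}{\frac{j - 4}{R + 3} + R} = \frac{1}{\frac{-4 + j}{3 + R} + R} = \frac{1}{R + \frac{-4 + j}{3 + R}}$)
$- \left(-67\right) X{\left(B{\left(2,1 \right)},18 \right)} = - \left(-67\right) 0 = \left(-1\right) 0 = 0$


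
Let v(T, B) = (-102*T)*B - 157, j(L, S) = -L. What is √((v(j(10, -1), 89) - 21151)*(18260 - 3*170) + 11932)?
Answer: 6*√34253887 ≈ 35116.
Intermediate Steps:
v(T, B) = -157 - 102*B*T (v(T, B) = -102*B*T - 157 = -157 - 102*B*T)
√((v(j(10, -1), 89) - 21151)*(18260 - 3*170) + 11932) = √(((-157 - 102*89*(-1*10)) - 21151)*(18260 - 3*170) + 11932) = √(((-157 - 102*89*(-10)) - 21151)*(18260 - 510) + 11932) = √(((-157 + 90780) - 21151)*17750 + 11932) = √((90623 - 21151)*17750 + 11932) = √(69472*17750 + 11932) = √(1233128000 + 11932) = √1233139932 = 6*√34253887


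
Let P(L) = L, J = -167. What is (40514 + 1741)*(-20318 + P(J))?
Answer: -865593675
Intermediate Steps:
(40514 + 1741)*(-20318 + P(J)) = (40514 + 1741)*(-20318 - 167) = 42255*(-20485) = -865593675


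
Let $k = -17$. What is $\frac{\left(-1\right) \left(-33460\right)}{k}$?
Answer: $- \frac{33460}{17} \approx -1968.2$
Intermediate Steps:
$\frac{\left(-1\right) \left(-33460\right)}{k} = \frac{\left(-1\right) \left(-33460\right)}{-17} = 33460 \left(- \frac{1}{17}\right) = - \frac{33460}{17}$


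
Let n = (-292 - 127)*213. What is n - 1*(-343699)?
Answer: 254452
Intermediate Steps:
n = -89247 (n = -419*213 = -89247)
n - 1*(-343699) = -89247 - 1*(-343699) = -89247 + 343699 = 254452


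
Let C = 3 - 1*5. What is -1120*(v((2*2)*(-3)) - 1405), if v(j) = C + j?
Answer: 1589280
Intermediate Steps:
C = -2 (C = 3 - 5 = -2)
v(j) = -2 + j
-1120*(v((2*2)*(-3)) - 1405) = -1120*((-2 + (2*2)*(-3)) - 1405) = -1120*((-2 + 4*(-3)) - 1405) = -1120*((-2 - 12) - 1405) = -1120*(-14 - 1405) = -1120*(-1419) = 1589280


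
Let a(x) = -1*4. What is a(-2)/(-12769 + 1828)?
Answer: 4/10941 ≈ 0.00036560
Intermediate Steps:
a(x) = -4
a(-2)/(-12769 + 1828) = -4/(-12769 + 1828) = -4/(-10941) = -1/10941*(-4) = 4/10941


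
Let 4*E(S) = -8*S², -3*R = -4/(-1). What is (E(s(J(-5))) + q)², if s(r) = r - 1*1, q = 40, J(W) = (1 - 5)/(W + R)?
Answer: 205692964/130321 ≈ 1578.4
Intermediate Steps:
R = -4/3 (R = -(-4)/(3*(-1)) = -(-4)*(-1)/3 = -⅓*4 = -4/3 ≈ -1.3333)
J(W) = -4/(-4/3 + W) (J(W) = (1 - 5)/(W - 4/3) = -4/(-4/3 + W))
s(r) = -1 + r (s(r) = r - 1 = -1 + r)
E(S) = -2*S² (E(S) = (-8*S²)/4 = -2*S²)
(E(s(J(-5))) + q)² = (-2*(-1 - 12/(-4 + 3*(-5)))² + 40)² = (-2*(-1 - 12/(-4 - 15))² + 40)² = (-2*(-1 - 12/(-19))² + 40)² = (-2*(-1 - 12*(-1/19))² + 40)² = (-2*(-1 + 12/19)² + 40)² = (-2*(-7/19)² + 40)² = (-2*49/361 + 40)² = (-98/361 + 40)² = (14342/361)² = 205692964/130321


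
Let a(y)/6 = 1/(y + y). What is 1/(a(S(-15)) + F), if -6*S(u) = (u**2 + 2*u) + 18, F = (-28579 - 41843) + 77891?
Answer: 71/530293 ≈ 0.00013389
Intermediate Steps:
F = 7469 (F = -70422 + 77891 = 7469)
S(u) = -3 - u/3 - u**2/6 (S(u) = -((u**2 + 2*u) + 18)/6 = -(18 + u**2 + 2*u)/6 = -3 - u/3 - u**2/6)
a(y) = 3/y (a(y) = 6/(y + y) = 6/((2*y)) = 6*(1/(2*y)) = 3/y)
1/(a(S(-15)) + F) = 1/(3/(-3 - 1/3*(-15) - 1/6*(-15)**2) + 7469) = 1/(3/(-3 + 5 - 1/6*225) + 7469) = 1/(3/(-3 + 5 - 75/2) + 7469) = 1/(3/(-71/2) + 7469) = 1/(3*(-2/71) + 7469) = 1/(-6/71 + 7469) = 1/(530293/71) = 71/530293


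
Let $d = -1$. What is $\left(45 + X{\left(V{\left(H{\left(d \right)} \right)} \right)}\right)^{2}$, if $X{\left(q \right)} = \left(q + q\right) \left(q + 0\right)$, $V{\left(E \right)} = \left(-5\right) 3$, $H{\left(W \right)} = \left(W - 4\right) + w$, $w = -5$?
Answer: $245025$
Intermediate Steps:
$H{\left(W \right)} = -9 + W$ ($H{\left(W \right)} = \left(W - 4\right) - 5 = \left(-4 + W\right) - 5 = -9 + W$)
$V{\left(E \right)} = -15$
$X{\left(q \right)} = 2 q^{2}$ ($X{\left(q \right)} = 2 q q = 2 q^{2}$)
$\left(45 + X{\left(V{\left(H{\left(d \right)} \right)} \right)}\right)^{2} = \left(45 + 2 \left(-15\right)^{2}\right)^{2} = \left(45 + 2 \cdot 225\right)^{2} = \left(45 + 450\right)^{2} = 495^{2} = 245025$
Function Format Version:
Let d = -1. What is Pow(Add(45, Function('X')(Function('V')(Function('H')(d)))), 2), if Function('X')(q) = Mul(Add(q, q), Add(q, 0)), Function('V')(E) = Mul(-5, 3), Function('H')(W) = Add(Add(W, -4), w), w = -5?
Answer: 245025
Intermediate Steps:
Function('H')(W) = Add(-9, W) (Function('H')(W) = Add(Add(W, -4), -5) = Add(Add(-4, W), -5) = Add(-9, W))
Function('V')(E) = -15
Function('X')(q) = Mul(2, Pow(q, 2)) (Function('X')(q) = Mul(Mul(2, q), q) = Mul(2, Pow(q, 2)))
Pow(Add(45, Function('X')(Function('V')(Function('H')(d)))), 2) = Pow(Add(45, Mul(2, Pow(-15, 2))), 2) = Pow(Add(45, Mul(2, 225)), 2) = Pow(Add(45, 450), 2) = Pow(495, 2) = 245025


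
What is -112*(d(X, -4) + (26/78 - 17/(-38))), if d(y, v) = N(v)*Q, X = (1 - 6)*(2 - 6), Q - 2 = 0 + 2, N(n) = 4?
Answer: -107128/57 ≈ -1879.4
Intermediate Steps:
Q = 4 (Q = 2 + (0 + 2) = 2 + 2 = 4)
X = 20 (X = -5*(-4) = 20)
d(y, v) = 16 (d(y, v) = 4*4 = 16)
-112*(d(X, -4) + (26/78 - 17/(-38))) = -112*(16 + (26/78 - 17/(-38))) = -112*(16 + (26*(1/78) - 17*(-1/38))) = -112*(16 + (⅓ + 17/38)) = -112*(16 + 89/114) = -112*1913/114 = -107128/57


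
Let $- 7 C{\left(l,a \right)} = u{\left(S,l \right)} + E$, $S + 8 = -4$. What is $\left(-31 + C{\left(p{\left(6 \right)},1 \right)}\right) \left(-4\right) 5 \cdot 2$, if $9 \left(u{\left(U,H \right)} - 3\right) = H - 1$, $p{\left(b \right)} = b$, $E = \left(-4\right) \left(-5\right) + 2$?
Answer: $\frac{87320}{63} \approx 1386.0$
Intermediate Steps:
$E = 22$ ($E = 20 + 2 = 22$)
$S = -12$ ($S = -8 - 4 = -12$)
$u{\left(U,H \right)} = \frac{26}{9} + \frac{H}{9}$ ($u{\left(U,H \right)} = 3 + \frac{H - 1}{9} = 3 + \frac{-1 + H}{9} = 3 + \left(- \frac{1}{9} + \frac{H}{9}\right) = \frac{26}{9} + \frac{H}{9}$)
$C{\left(l,a \right)} = - \frac{32}{9} - \frac{l}{63}$ ($C{\left(l,a \right)} = - \frac{\left(\frac{26}{9} + \frac{l}{9}\right) + 22}{7} = - \frac{\frac{224}{9} + \frac{l}{9}}{7} = - \frac{32}{9} - \frac{l}{63}$)
$\left(-31 + C{\left(p{\left(6 \right)},1 \right)}\right) \left(-4\right) 5 \cdot 2 = \left(-31 - \frac{230}{63}\right) \left(-4\right) 5 \cdot 2 = \left(-31 - \frac{230}{63}\right) \left(\left(-20\right) 2\right) = \left(-31 - \frac{230}{63}\right) \left(-40\right) = \left(- \frac{2183}{63}\right) \left(-40\right) = \frac{87320}{63}$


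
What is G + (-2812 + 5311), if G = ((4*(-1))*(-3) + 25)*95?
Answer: 6014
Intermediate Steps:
G = 3515 (G = (-4*(-3) + 25)*95 = (12 + 25)*95 = 37*95 = 3515)
G + (-2812 + 5311) = 3515 + (-2812 + 5311) = 3515 + 2499 = 6014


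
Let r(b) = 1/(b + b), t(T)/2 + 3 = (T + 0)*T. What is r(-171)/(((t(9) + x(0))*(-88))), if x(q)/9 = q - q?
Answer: 1/4694976 ≈ 2.1299e-7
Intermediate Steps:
x(q) = 0 (x(q) = 9*(q - q) = 9*0 = 0)
t(T) = -6 + 2*T**2 (t(T) = -6 + 2*((T + 0)*T) = -6 + 2*(T*T) = -6 + 2*T**2)
r(b) = 1/(2*b)
r(-171)/(((t(9) + x(0))*(-88))) = ((1/2)/(-171))/((((-6 + 2*9**2) + 0)*(-88))) = ((1/2)*(-1/171))/((((-6 + 2*81) + 0)*(-88))) = -(-1/(88*((-6 + 162) + 0)))/342 = -(-1/(88*(156 + 0)))/342 = -1/(342*(156*(-88))) = -1/342/(-13728) = -1/342*(-1/13728) = 1/4694976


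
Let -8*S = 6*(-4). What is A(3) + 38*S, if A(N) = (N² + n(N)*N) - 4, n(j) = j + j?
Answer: 137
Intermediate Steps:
S = 3 (S = -3*(-4)/4 = -⅛*(-24) = 3)
n(j) = 2*j
A(N) = -4 + 3*N² (A(N) = (N² + (2*N)*N) - 4 = (N² + 2*N²) - 4 = 3*N² - 4 = -4 + 3*N²)
A(3) + 38*S = (-4 + 3*3²) + 38*3 = (-4 + 3*9) + 114 = (-4 + 27) + 114 = 23 + 114 = 137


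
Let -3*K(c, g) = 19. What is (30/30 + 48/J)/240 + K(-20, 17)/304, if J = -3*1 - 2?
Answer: -17/300 ≈ -0.056667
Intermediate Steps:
J = -5 (J = -3 - 2 = -5)
K(c, g) = -19/3 (K(c, g) = -⅓*19 = -19/3)
(30/30 + 48/J)/240 + K(-20, 17)/304 = (30/30 + 48/(-5))/240 - 19/3/304 = (30*(1/30) + 48*(-⅕))*(1/240) - 19/3*1/304 = (1 - 48/5)*(1/240) - 1/48 = -43/5*1/240 - 1/48 = -43/1200 - 1/48 = -17/300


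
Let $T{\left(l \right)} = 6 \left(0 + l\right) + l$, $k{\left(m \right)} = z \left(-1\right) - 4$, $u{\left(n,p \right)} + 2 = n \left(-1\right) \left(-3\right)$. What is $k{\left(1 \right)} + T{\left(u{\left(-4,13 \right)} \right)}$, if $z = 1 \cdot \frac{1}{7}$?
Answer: $- \frac{715}{7} \approx -102.14$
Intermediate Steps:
$u{\left(n,p \right)} = -2 + 3 n$ ($u{\left(n,p \right)} = -2 + n \left(-1\right) \left(-3\right) = -2 + - n \left(-3\right) = -2 + 3 n$)
$z = \frac{1}{7}$ ($z = 1 \cdot \frac{1}{7} = \frac{1}{7} \approx 0.14286$)
$k{\left(m \right)} = - \frac{29}{7}$ ($k{\left(m \right)} = \frac{1}{7} \left(-1\right) - 4 = - \frac{1}{7} - 4 = - \frac{29}{7}$)
$T{\left(l \right)} = 7 l$ ($T{\left(l \right)} = 6 l + l = 7 l$)
$k{\left(1 \right)} + T{\left(u{\left(-4,13 \right)} \right)} = - \frac{29}{7} + 7 \left(-2 + 3 \left(-4\right)\right) = - \frac{29}{7} + 7 \left(-2 - 12\right) = - \frac{29}{7} + 7 \left(-14\right) = - \frac{29}{7} - 98 = - \frac{715}{7}$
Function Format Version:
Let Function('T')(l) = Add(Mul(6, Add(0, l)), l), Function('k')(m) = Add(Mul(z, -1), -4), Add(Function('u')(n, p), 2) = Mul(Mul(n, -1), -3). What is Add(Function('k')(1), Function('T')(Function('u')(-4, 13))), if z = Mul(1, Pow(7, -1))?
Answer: Rational(-715, 7) ≈ -102.14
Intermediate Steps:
Function('u')(n, p) = Add(-2, Mul(3, n)) (Function('u')(n, p) = Add(-2, Mul(Mul(n, -1), -3)) = Add(-2, Mul(Mul(-1, n), -3)) = Add(-2, Mul(3, n)))
z = Rational(1, 7) (z = Mul(1, Rational(1, 7)) = Rational(1, 7) ≈ 0.14286)
Function('k')(m) = Rational(-29, 7) (Function('k')(m) = Add(Mul(Rational(1, 7), -1), -4) = Add(Rational(-1, 7), -4) = Rational(-29, 7))
Function('T')(l) = Mul(7, l) (Function('T')(l) = Add(Mul(6, l), l) = Mul(7, l))
Add(Function('k')(1), Function('T')(Function('u')(-4, 13))) = Add(Rational(-29, 7), Mul(7, Add(-2, Mul(3, -4)))) = Add(Rational(-29, 7), Mul(7, Add(-2, -12))) = Add(Rational(-29, 7), Mul(7, -14)) = Add(Rational(-29, 7), -98) = Rational(-715, 7)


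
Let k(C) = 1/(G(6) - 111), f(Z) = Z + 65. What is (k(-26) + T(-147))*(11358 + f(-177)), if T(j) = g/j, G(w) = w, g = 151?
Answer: -2856484/245 ≈ -11659.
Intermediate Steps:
f(Z) = 65 + Z
k(C) = -1/105 (k(C) = 1/(6 - 111) = 1/(-105) = -1/105)
T(j) = 151/j
(k(-26) + T(-147))*(11358 + f(-177)) = (-1/105 + 151/(-147))*(11358 + (65 - 177)) = (-1/105 + 151*(-1/147))*(11358 - 112) = (-1/105 - 151/147)*11246 = -254/245*11246 = -2856484/245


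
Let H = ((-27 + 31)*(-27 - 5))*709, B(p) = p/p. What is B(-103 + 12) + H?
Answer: -90751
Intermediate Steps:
B(p) = 1
H = -90752 (H = (4*(-32))*709 = -128*709 = -90752)
B(-103 + 12) + H = 1 - 90752 = -90751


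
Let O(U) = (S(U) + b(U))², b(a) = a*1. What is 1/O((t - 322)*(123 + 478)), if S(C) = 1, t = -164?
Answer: 1/85313647225 ≈ 1.1721e-11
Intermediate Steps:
b(a) = a
O(U) = (1 + U)²
1/O((t - 322)*(123 + 478)) = 1/((1 + (-164 - 322)*(123 + 478))²) = 1/((1 - 486*601)²) = 1/((1 - 292086)²) = 1/((-292085)²) = 1/85313647225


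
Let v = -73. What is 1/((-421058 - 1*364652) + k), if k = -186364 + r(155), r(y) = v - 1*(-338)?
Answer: -1/971809 ≈ -1.0290e-6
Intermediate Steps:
r(y) = 265 (r(y) = -73 - 1*(-338) = -73 + 338 = 265)
k = -186099 (k = -186364 + 265 = -186099)
1/((-421058 - 1*364652) + k) = 1/((-421058 - 1*364652) - 186099) = 1/((-421058 - 364652) - 186099) = 1/(-785710 - 186099) = 1/(-971809) = -1/971809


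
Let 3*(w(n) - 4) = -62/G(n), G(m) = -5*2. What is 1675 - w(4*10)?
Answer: 25034/15 ≈ 1668.9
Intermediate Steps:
G(m) = -10
w(n) = 91/15 (w(n) = 4 + (-62/(-10))/3 = 4 + (-62*(-1/10))/3 = 4 + (1/3)*(31/5) = 4 + 31/15 = 91/15)
1675 - w(4*10) = 1675 - 1*91/15 = 1675 - 91/15 = 25034/15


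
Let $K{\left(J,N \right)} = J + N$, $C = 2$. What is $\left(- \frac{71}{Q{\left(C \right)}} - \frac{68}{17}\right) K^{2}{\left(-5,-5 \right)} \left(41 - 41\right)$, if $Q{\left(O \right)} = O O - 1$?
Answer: $0$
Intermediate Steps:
$Q{\left(O \right)} = -1 + O^{2}$ ($Q{\left(O \right)} = O^{2} - 1 = -1 + O^{2}$)
$\left(- \frac{71}{Q{\left(C \right)}} - \frac{68}{17}\right) K^{2}{\left(-5,-5 \right)} \left(41 - 41\right) = \left(- \frac{71}{-1 + 2^{2}} - \frac{68}{17}\right) \left(-5 - 5\right)^{2} \left(41 - 41\right) = \left(- \frac{71}{-1 + 4} - 4\right) \left(-10\right)^{2} \cdot 0 = \left(- \frac{71}{3} - 4\right) 100 \cdot 0 = \left(- \frac{83}{3}\right) 100 \cdot 0 = \left(- \frac{8300}{3}\right) 0 = 0$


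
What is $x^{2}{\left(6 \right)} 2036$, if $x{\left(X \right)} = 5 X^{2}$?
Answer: $65966400$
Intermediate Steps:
$x^{2}{\left(6 \right)} 2036 = \left(5 \cdot 6^{2}\right)^{2} \cdot 2036 = \left(5 \cdot 36\right)^{2} \cdot 2036 = 180^{2} \cdot 2036 = 32400 \cdot 2036 = 65966400$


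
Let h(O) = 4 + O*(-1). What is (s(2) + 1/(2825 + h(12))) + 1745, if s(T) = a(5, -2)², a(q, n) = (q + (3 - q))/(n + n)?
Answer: 78676009/45072 ≈ 1745.6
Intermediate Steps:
a(q, n) = 3/(2*n) (a(q, n) = 3/((2*n)) = 3*(1/(2*n)) = 3/(2*n))
h(O) = 4 - O
s(T) = 9/16 (s(T) = ((3/2)/(-2))² = ((3/2)*(-½))² = (-¾)² = 9/16)
(s(2) + 1/(2825 + h(12))) + 1745 = (9/16 + 1/(2825 + (4 - 1*12))) + 1745 = (9/16 + 1/(2825 + (4 - 12))) + 1745 = (9/16 + 1/(2825 - 8)) + 1745 = (9/16 + 1/2817) + 1745 = 25369/45072 + 1745 = 78676009/45072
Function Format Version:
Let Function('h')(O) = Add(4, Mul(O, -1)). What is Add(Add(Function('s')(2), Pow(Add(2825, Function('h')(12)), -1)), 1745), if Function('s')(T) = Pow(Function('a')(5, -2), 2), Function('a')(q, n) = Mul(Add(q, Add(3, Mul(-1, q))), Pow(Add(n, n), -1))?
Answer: Rational(78676009, 45072) ≈ 1745.6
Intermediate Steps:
Function('a')(q, n) = Mul(Rational(3, 2), Pow(n, -1)) (Function('a')(q, n) = Mul(3, Pow(Mul(2, n), -1)) = Mul(3, Mul(Rational(1, 2), Pow(n, -1))) = Mul(Rational(3, 2), Pow(n, -1)))
Function('h')(O) = Add(4, Mul(-1, O))
Function('s')(T) = Rational(9, 16) (Function('s')(T) = Pow(Mul(Rational(3, 2), Pow(-2, -1)), 2) = Pow(Mul(Rational(3, 2), Rational(-1, 2)), 2) = Pow(Rational(-3, 4), 2) = Rational(9, 16))
Add(Add(Function('s')(2), Pow(Add(2825, Function('h')(12)), -1)), 1745) = Add(Add(Rational(9, 16), Pow(Add(2825, Add(4, Mul(-1, 12))), -1)), 1745) = Add(Add(Rational(9, 16), Pow(Add(2825, Add(4, -12)), -1)), 1745) = Add(Add(Rational(9, 16), Pow(Add(2825, -8), -1)), 1745) = Add(Add(Rational(9, 16), Pow(2817, -1)), 1745) = Add(Add(Rational(9, 16), Rational(1, 2817)), 1745) = Add(Rational(25369, 45072), 1745) = Rational(78676009, 45072)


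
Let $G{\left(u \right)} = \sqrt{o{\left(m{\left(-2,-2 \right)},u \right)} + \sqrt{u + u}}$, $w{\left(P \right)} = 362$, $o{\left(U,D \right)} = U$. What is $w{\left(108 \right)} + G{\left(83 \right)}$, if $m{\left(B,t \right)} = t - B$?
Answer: $362 + \sqrt[4]{166} \approx 365.59$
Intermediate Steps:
$G{\left(u \right)} = \sqrt[4]{2} \sqrt[4]{u}$ ($G{\left(u \right)} = \sqrt{\left(-2 - -2\right) + \sqrt{u + u}} = \sqrt{\left(-2 + 2\right) + \sqrt{2 u}} = \sqrt{0 + \sqrt{2} \sqrt{u}} = \sqrt{\sqrt{2} \sqrt{u}} = \sqrt[4]{2} \sqrt[4]{u}$)
$w{\left(108 \right)} + G{\left(83 \right)} = 362 + \sqrt[4]{2} \sqrt[4]{83} = 362 + \sqrt[4]{166}$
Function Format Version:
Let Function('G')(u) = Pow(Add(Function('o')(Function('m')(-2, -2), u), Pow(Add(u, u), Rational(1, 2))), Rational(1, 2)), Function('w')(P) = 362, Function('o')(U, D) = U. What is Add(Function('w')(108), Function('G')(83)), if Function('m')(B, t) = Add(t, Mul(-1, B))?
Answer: Add(362, Pow(166, Rational(1, 4))) ≈ 365.59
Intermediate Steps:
Function('G')(u) = Mul(Pow(2, Rational(1, 4)), Pow(u, Rational(1, 4))) (Function('G')(u) = Pow(Add(Add(-2, Mul(-1, -2)), Pow(Add(u, u), Rational(1, 2))), Rational(1, 2)) = Pow(Add(Add(-2, 2), Pow(Mul(2, u), Rational(1, 2))), Rational(1, 2)) = Pow(Add(0, Mul(Pow(2, Rational(1, 2)), Pow(u, Rational(1, 2)))), Rational(1, 2)) = Pow(Mul(Pow(2, Rational(1, 2)), Pow(u, Rational(1, 2))), Rational(1, 2)) = Mul(Pow(2, Rational(1, 4)), Pow(u, Rational(1, 4))))
Add(Function('w')(108), Function('G')(83)) = Add(362, Mul(Pow(2, Rational(1, 4)), Pow(83, Rational(1, 4)))) = Add(362, Pow(166, Rational(1, 4)))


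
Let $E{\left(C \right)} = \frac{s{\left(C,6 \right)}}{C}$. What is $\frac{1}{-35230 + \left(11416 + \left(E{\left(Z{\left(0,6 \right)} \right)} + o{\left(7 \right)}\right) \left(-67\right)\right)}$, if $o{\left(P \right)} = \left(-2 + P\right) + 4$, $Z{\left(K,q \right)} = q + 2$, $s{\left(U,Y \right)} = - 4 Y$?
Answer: $- \frac{1}{24216} \approx -4.1295 \cdot 10^{-5}$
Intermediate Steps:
$Z{\left(K,q \right)} = 2 + q$
$o{\left(P \right)} = 2 + P$
$E{\left(C \right)} = - \frac{24}{C}$ ($E{\left(C \right)} = \frac{\left(-4\right) 6}{C} = - \frac{24}{C}$)
$\frac{1}{-35230 + \left(11416 + \left(E{\left(Z{\left(0,6 \right)} \right)} + o{\left(7 \right)}\right) \left(-67\right)\right)} = \frac{1}{-35230 + \left(11416 + \left(- \frac{24}{2 + 6} + \left(2 + 7\right)\right) \left(-67\right)\right)} = \frac{1}{-35230 + \left(11416 + \left(- \frac{24}{8} + 9\right) \left(-67\right)\right)} = \frac{1}{-35230 + \left(11416 + \left(\left(-24\right) \frac{1}{8} + 9\right) \left(-67\right)\right)} = \frac{1}{-35230 + \left(11416 + \left(-3 + 9\right) \left(-67\right)\right)} = \frac{1}{-35230 + \left(11416 + 6 \left(-67\right)\right)} = \frac{1}{-35230 + \left(11416 - 402\right)} = \frac{1}{-35230 + 11014} = \frac{1}{-24216} = - \frac{1}{24216}$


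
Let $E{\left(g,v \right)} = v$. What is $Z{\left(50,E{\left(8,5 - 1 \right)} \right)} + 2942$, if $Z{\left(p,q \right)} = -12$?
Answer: $2930$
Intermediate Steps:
$Z{\left(50,E{\left(8,5 - 1 \right)} \right)} + 2942 = -12 + 2942 = 2930$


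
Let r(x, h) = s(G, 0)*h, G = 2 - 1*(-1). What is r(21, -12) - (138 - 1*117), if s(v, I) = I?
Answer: -21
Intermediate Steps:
G = 3 (G = 2 + 1 = 3)
r(x, h) = 0 (r(x, h) = 0*h = 0)
r(21, -12) - (138 - 1*117) = 0 - (138 - 1*117) = 0 - (138 - 117) = 0 - 1*21 = 0 - 21 = -21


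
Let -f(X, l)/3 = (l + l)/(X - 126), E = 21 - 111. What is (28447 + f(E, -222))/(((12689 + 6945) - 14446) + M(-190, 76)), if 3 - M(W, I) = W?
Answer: 170645/32286 ≈ 5.2854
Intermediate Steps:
E = -90
f(X, l) = -6*l/(-126 + X) (f(X, l) = -3*(l + l)/(X - 126) = -3*2*l/(-126 + X) = -6*l/(-126 + X))
M(W, I) = 3 - W
(28447 + f(E, -222))/(((12689 + 6945) - 14446) + M(-190, 76)) = (28447 - 6*(-222)/(-126 - 90))/(((12689 + 6945) - 14446) + (3 - 1*(-190))) = (28447 - 6*(-222)/(-216))/((19634 - 14446) + (3 + 190)) = (28447 - 6*(-222)*(-1/216))/(5188 + 193) = (28447 - 37/6)/5381 = (170645/6)*(1/5381) = 170645/32286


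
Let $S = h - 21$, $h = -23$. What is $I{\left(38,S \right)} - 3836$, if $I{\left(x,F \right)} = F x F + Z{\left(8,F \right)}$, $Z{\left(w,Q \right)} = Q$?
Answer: $69688$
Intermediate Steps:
$S = -44$ ($S = -23 - 21 = -44$)
$I{\left(x,F \right)} = F + x F^{2}$ ($I{\left(x,F \right)} = F x F + F = x F^{2} + F = F + x F^{2}$)
$I{\left(38,S \right)} - 3836 = - 44 \left(1 - 1672\right) - 3836 = \left(-44\right) \left(-1671\right) - 3836 = 73524 - 3836 = 69688$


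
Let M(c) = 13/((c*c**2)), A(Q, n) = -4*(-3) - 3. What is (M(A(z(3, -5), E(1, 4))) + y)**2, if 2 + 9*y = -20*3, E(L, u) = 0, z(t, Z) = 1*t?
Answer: 25090081/531441 ≈ 47.211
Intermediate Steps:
z(t, Z) = t
A(Q, n) = 9 (A(Q, n) = 12 - 3 = 9)
M(c) = 13/c**3 (M(c) = 13/(c**3) = 13/c**3)
y = -62/9 (y = -2/9 + (-20*3)/9 = -2/9 + (1/9)*(-60) = -2/9 - 20/3 = -62/9 ≈ -6.8889)
(M(A(z(3, -5), E(1, 4))) + y)**2 = (13/9**3 - 62/9)**2 = (13*(1/729) - 62/9)**2 = (13/729 - 62/9)**2 = (-5009/729)**2 = 25090081/531441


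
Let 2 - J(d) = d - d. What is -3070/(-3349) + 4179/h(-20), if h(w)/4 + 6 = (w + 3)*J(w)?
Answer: -13504271/535840 ≈ -25.202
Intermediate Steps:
J(d) = 2 (J(d) = 2 - (d - d) = 2 - 1*0 = 2 + 0 = 2)
h(w) = 8*w (h(w) = -24 + 4*((w + 3)*2) = -24 + 4*((3 + w)*2) = -24 + 4*(6 + 2*w) = -24 + (24 + 8*w) = 8*w)
-3070/(-3349) + 4179/h(-20) = -3070/(-3349) + 4179/((8*(-20))) = -3070*(-1/3349) + 4179/(-160) = 3070/3349 + 4179*(-1/160) = 3070/3349 - 4179/160 = -13504271/535840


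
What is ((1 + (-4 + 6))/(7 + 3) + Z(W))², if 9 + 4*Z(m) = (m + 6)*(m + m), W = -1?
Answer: 7921/400 ≈ 19.802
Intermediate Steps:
Z(m) = -9/4 + m*(6 + m)/2 (Z(m) = -9/4 + ((m + 6)*(m + m))/4 = -9/4 + ((6 + m)*(2*m))/4 = -9/4 + (2*m*(6 + m))/4 = -9/4 + m*(6 + m)/2)
((1 + (-4 + 6))/(7 + 3) + Z(W))² = ((1 + (-4 + 6))/(7 + 3) + (-9/4 + (½)*(-1)² + 3*(-1)))² = ((1 + 2)/10 + (-9/4 + (½)*1 - 3))² = (3*(⅒) + (-9/4 + ½ - 3))² = (3/10 - 19/4)² = (-89/20)² = 7921/400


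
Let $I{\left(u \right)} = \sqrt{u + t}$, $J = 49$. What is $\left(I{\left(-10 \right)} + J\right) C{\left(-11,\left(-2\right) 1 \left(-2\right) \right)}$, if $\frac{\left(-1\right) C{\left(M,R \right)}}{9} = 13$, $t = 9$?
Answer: $-5733 - 117 i \approx -5733.0 - 117.0 i$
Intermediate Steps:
$C{\left(M,R \right)} = -117$ ($C{\left(M,R \right)} = \left(-9\right) 13 = -117$)
$I{\left(u \right)} = \sqrt{9 + u}$ ($I{\left(u \right)} = \sqrt{u + 9} = \sqrt{9 + u}$)
$\left(I{\left(-10 \right)} + J\right) C{\left(-11,\left(-2\right) 1 \left(-2\right) \right)} = \left(\sqrt{9 - 10} + 49\right) \left(-117\right) = \left(\sqrt{-1} + 49\right) \left(-117\right) = \left(i + 49\right) \left(-117\right) = \left(49 + i\right) \left(-117\right) = -5733 - 117 i$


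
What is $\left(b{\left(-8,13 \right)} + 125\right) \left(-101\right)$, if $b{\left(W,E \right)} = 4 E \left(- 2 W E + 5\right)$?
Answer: $-1131301$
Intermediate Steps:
$b{\left(W,E \right)} = 4 E \left(5 - 2 E W\right)$ ($b{\left(W,E \right)} = 4 E \left(- 2 E W + 5\right) = 4 E \left(5 - 2 E W\right)$)
$\left(b{\left(-8,13 \right)} + 125\right) \left(-101\right) = \left(4 \cdot 13 \left(5 - 26 \left(-8\right)\right) + 125\right) \left(-101\right) = \left(4 \cdot 13 \left(5 + 208\right) + 125\right) \left(-101\right) = \left(4 \cdot 13 \cdot 213 + 125\right) \left(-101\right) = \left(11076 + 125\right) \left(-101\right) = 11201 \left(-101\right) = -1131301$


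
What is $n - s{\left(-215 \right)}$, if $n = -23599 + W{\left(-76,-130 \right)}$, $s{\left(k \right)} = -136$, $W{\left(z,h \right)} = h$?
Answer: $-23593$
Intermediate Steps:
$n = -23729$ ($n = -23599 - 130 = -23729$)
$n - s{\left(-215 \right)} = -23729 - -136 = -23729 + 136 = -23593$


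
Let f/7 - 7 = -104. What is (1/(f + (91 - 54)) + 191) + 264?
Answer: 292109/642 ≈ 455.00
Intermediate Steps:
f = -679 (f = 49 + 7*(-104) = 49 - 728 = -679)
(1/(f + (91 - 54)) + 191) + 264 = (1/(-679 + (91 - 54)) + 191) + 264 = (1/(-679 + 37) + 191) + 264 = (1/(-642) + 191) + 264 = (-1/642 + 191) + 264 = 122621/642 + 264 = 292109/642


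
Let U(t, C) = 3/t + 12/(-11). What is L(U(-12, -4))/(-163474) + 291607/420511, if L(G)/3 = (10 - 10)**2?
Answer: 291607/420511 ≈ 0.69346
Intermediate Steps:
U(t, C) = -12/11 + 3/t (U(t, C) = 3/t + 12*(-1/11) = 3/t - 12/11 = -12/11 + 3/t)
L(G) = 0 (L(G) = 3*(10 - 10)**2 = 3*0**2 = 3*0 = 0)
L(U(-12, -4))/(-163474) + 291607/420511 = 0/(-163474) + 291607/420511 = 0*(-1/163474) + 291607*(1/420511) = 0 + 291607/420511 = 291607/420511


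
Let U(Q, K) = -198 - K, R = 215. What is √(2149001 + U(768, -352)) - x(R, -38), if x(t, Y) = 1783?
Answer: -1783 + 3*√238795 ≈ -317.00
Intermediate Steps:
√(2149001 + U(768, -352)) - x(R, -38) = √(2149001 + (-198 - 1*(-352))) - 1*1783 = √(2149001 + (-198 + 352)) - 1783 = √(2149001 + 154) - 1783 = √2149155 - 1783 = 3*√238795 - 1783 = -1783 + 3*√238795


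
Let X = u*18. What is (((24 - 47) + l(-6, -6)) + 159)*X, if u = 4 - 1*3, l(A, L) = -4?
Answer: 2376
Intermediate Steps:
u = 1 (u = 4 - 3 = 1)
X = 18 (X = 1*18 = 18)
(((24 - 47) + l(-6, -6)) + 159)*X = (((24 - 47) - 4) + 159)*18 = ((-23 - 4) + 159)*18 = (-27 + 159)*18 = 132*18 = 2376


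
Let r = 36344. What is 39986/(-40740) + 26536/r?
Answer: -3322987/13220130 ≈ -0.25136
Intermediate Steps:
39986/(-40740) + 26536/r = 39986/(-40740) + 26536/36344 = 39986*(-1/40740) + 26536*(1/36344) = -19993/20370 + 3317/4543 = -3322987/13220130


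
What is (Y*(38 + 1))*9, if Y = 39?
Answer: 13689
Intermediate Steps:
(Y*(38 + 1))*9 = (39*(38 + 1))*9 = (39*39)*9 = 1521*9 = 13689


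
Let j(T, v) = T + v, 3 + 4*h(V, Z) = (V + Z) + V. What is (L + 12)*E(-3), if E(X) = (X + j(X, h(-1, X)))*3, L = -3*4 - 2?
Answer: 48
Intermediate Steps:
h(V, Z) = -¾ + V/2 + Z/4 (h(V, Z) = -¾ + ((V + Z) + V)/4 = -¾ + (Z + 2*V)/4 = -¾ + (V/2 + Z/4) = -¾ + V/2 + Z/4)
L = -14 (L = -12 - 2 = -14)
E(X) = -15/4 + 27*X/4 (E(X) = (X + (X + (-¾ + (½)*(-1) + X/4)))*3 = (X + (X + (-¾ - ½ + X/4)))*3 = (X + (X + (-5/4 + X/4)))*3 = (X + (-5/4 + 5*X/4))*3 = (-5/4 + 9*X/4)*3 = -15/4 + 27*X/4)
(L + 12)*E(-3) = (-14 + 12)*(-15/4 + (27/4)*(-3)) = -2*(-15/4 - 81/4) = -2*(-24) = 48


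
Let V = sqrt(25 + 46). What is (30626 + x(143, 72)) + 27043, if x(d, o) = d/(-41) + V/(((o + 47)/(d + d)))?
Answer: 2364286/41 + 286*sqrt(71)/119 ≈ 57686.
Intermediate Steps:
V = sqrt(71) ≈ 8.4261
x(d, o) = -d/41 + 2*d*sqrt(71)/(47 + o) (x(d, o) = d/(-41) + sqrt(71)/(((o + 47)/(d + d))) = d*(-1/41) + sqrt(71)/(((47 + o)/((2*d)))) = -d/41 + sqrt(71)/(((47 + o)*(1/(2*d)))) = -d/41 + sqrt(71)/(((47 + o)/(2*d))) = -d/41 + sqrt(71)*(2*d/(47 + o)) = -d/41 + 2*d*sqrt(71)/(47 + o))
(30626 + x(143, 72)) + 27043 = (30626 + (1/41)*143*(-47 - 1*72 + 82*sqrt(71))/(47 + 72)) + 27043 = (30626 + (1/41)*143*(-47 - 72 + 82*sqrt(71))/119) + 27043 = (30626 + (1/41)*143*(1/119)*(-119 + 82*sqrt(71))) + 27043 = (30626 + (-143/41 + 286*sqrt(71)/119)) + 27043 = (1255523/41 + 286*sqrt(71)/119) + 27043 = 2364286/41 + 286*sqrt(71)/119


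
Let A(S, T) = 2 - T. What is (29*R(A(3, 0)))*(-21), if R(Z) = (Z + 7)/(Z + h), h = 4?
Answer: -1827/2 ≈ -913.50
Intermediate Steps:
R(Z) = (7 + Z)/(4 + Z) (R(Z) = (Z + 7)/(Z + 4) = (7 + Z)/(4 + Z))
(29*R(A(3, 0)))*(-21) = (29*((7 + (2 - 1*0))/(4 + (2 - 1*0))))*(-21) = (29*((7 + (2 + 0))/(4 + (2 + 0))))*(-21) = (29*((7 + 2)/(4 + 2)))*(-21) = (29*(9/6))*(-21) = (29*((1/6)*9))*(-21) = (29*(3/2))*(-21) = (87/2)*(-21) = -1827/2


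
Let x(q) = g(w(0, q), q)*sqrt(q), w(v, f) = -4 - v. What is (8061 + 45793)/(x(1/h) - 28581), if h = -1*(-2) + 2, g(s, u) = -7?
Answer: -107708/57169 ≈ -1.8840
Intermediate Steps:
h = 4 (h = 2 + 2 = 4)
x(q) = -7*sqrt(q)
(8061 + 45793)/(x(1/h) - 28581) = (8061 + 45793)/(-7*sqrt(1/4) - 28581) = 53854/(-7*sqrt(1/4) - 28581) = 53854/(-7*1/2 - 28581) = 53854/(-7/2 - 28581) = 53854/(-57169/2) = 53854*(-2/57169) = -107708/57169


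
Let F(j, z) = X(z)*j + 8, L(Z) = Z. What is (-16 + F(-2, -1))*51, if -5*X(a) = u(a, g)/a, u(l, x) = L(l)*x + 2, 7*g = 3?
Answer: -15402/35 ≈ -440.06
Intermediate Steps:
g = 3/7 (g = (⅐)*3 = 3/7 ≈ 0.42857)
u(l, x) = 2 + l*x (u(l, x) = l*x + 2 = 2 + l*x)
X(a) = -(2 + 3*a/7)/(5*a) (X(a) = -(2 + a*(3/7))/(5*a) = -(2 + 3*a/7)/(5*a))
F(j, z) = 8 + j*(-14 - 3*z)/(35*z) (F(j, z) = ((-14 - 3*z)/(35*z))*j + 8 = j*(-14 - 3*z)/(35*z) + 8 = 8 + j*(-14 - 3*z)/(35*z))
(-16 + F(-2, -1))*51 = (-16 + (1/35)*(280*(-1) - 1*(-2)*(14 + 3*(-1)))/(-1))*51 = (-16 + (1/35)*(-1)*(-280 - 1*(-2)*(14 - 3)))*51 = (-16 + (1/35)*(-1)*(-280 - 1*(-2)*11))*51 = (-16 + (1/35)*(-1)*(-280 + 22))*51 = (-16 + (1/35)*(-1)*(-258))*51 = (-16 + 258/35)*51 = -302/35*51 = -15402/35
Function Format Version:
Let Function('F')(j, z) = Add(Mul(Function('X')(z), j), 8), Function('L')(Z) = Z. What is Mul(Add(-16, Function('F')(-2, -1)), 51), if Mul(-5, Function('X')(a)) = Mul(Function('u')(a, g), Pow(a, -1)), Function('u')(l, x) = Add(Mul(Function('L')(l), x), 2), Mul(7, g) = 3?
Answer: Rational(-15402, 35) ≈ -440.06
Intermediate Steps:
g = Rational(3, 7) (g = Mul(Rational(1, 7), 3) = Rational(3, 7) ≈ 0.42857)
Function('u')(l, x) = Add(2, Mul(l, x)) (Function('u')(l, x) = Add(Mul(l, x), 2) = Add(2, Mul(l, x)))
Function('X')(a) = Mul(Rational(-1, 5), Pow(a, -1), Add(2, Mul(Rational(3, 7), a))) (Function('X')(a) = Mul(Rational(-1, 5), Mul(Add(2, Mul(a, Rational(3, 7))), Pow(a, -1))) = Mul(Rational(-1, 5), Mul(Add(2, Mul(Rational(3, 7), a)), Pow(a, -1))) = Mul(Rational(-1, 5), Mul(Pow(a, -1), Add(2, Mul(Rational(3, 7), a)))) = Mul(Rational(-1, 5), Pow(a, -1), Add(2, Mul(Rational(3, 7), a))))
Function('F')(j, z) = Add(8, Mul(Rational(1, 35), j, Pow(z, -1), Add(-14, Mul(-3, z)))) (Function('F')(j, z) = Add(Mul(Mul(Rational(1, 35), Pow(z, -1), Add(-14, Mul(-3, z))), j), 8) = Add(Mul(Rational(1, 35), j, Pow(z, -1), Add(-14, Mul(-3, z))), 8) = Add(8, Mul(Rational(1, 35), j, Pow(z, -1), Add(-14, Mul(-3, z)))))
Mul(Add(-16, Function('F')(-2, -1)), 51) = Mul(Add(-16, Mul(Rational(1, 35), Pow(-1, -1), Add(Mul(280, -1), Mul(-1, -2, Add(14, Mul(3, -1)))))), 51) = Mul(Add(-16, Mul(Rational(1, 35), -1, Add(-280, Mul(-1, -2, Add(14, -3))))), 51) = Mul(Add(-16, Mul(Rational(1, 35), -1, Add(-280, Mul(-1, -2, 11)))), 51) = Mul(Add(-16, Mul(Rational(1, 35), -1, Add(-280, 22))), 51) = Mul(Add(-16, Mul(Rational(1, 35), -1, -258)), 51) = Mul(Add(-16, Rational(258, 35)), 51) = Mul(Rational(-302, 35), 51) = Rational(-15402, 35)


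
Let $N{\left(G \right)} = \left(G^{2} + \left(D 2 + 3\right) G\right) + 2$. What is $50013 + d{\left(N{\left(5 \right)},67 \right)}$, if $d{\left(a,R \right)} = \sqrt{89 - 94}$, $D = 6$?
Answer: $50013 + i \sqrt{5} \approx 50013.0 + 2.2361 i$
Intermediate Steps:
$N{\left(G \right)} = 2 + G^{2} + 15 G$ ($N{\left(G \right)} = \left(G^{2} + \left(6 \cdot 2 + 3\right) G\right) + 2 = \left(G^{2} + \left(12 + 3\right) G\right) + 2 = \left(G^{2} + 15 G\right) + 2 = 2 + G^{2} + 15 G$)
$d{\left(a,R \right)} = i \sqrt{5}$ ($d{\left(a,R \right)} = \sqrt{-5} = i \sqrt{5}$)
$50013 + d{\left(N{\left(5 \right)},67 \right)} = 50013 + i \sqrt{5}$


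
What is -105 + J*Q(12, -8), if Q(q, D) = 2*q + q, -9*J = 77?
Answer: -413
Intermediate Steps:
J = -77/9 (J = -1/9*77 = -77/9 ≈ -8.5556)
Q(q, D) = 3*q
-105 + J*Q(12, -8) = -105 - 77*12/3 = -105 - 77/9*36 = -105 - 308 = -413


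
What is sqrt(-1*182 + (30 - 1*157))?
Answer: I*sqrt(309) ≈ 17.578*I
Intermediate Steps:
sqrt(-1*182 + (30 - 1*157)) = sqrt(-182 + (30 - 157)) = sqrt(-182 - 127) = sqrt(-309) = I*sqrt(309)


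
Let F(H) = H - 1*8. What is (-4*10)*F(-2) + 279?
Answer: 679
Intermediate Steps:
F(H) = -8 + H (F(H) = H - 8 = -8 + H)
(-4*10)*F(-2) + 279 = (-4*10)*(-8 - 2) + 279 = -40*(-10) + 279 = 400 + 279 = 679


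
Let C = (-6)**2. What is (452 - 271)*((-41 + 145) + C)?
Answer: 25340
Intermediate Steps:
C = 36
(452 - 271)*((-41 + 145) + C) = (452 - 271)*((-41 + 145) + 36) = 181*(104 + 36) = 181*140 = 25340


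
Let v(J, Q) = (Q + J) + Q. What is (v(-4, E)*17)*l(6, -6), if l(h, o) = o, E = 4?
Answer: -408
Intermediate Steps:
v(J, Q) = J + 2*Q (v(J, Q) = (J + Q) + Q = J + 2*Q)
(v(-4, E)*17)*l(6, -6) = ((-4 + 2*4)*17)*(-6) = ((-4 + 8)*17)*(-6) = (4*17)*(-6) = 68*(-6) = -408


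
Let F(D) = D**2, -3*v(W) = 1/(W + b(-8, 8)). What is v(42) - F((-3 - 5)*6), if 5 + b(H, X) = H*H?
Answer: -698113/303 ≈ -2304.0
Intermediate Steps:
b(H, X) = -5 + H**2 (b(H, X) = -5 + H*H = -5 + H**2)
v(W) = -1/(3*(59 + W)) (v(W) = -1/(3*(W + (-5 + (-8)**2))) = -1/(3*(W + (-5 + 64))) = -1/(3*(W + 59)) = -1/(3*(59 + W)))
v(42) - F((-3 - 5)*6) = -1/(177 + 3*42) - ((-3 - 5)*6)**2 = -1/(177 + 126) - (-8*6)**2 = -1/303 - 1*(-48)**2 = -1*1/303 - 1*2304 = -1/303 - 2304 = -698113/303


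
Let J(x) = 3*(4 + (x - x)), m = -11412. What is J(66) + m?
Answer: -11400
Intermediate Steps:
J(x) = 12 (J(x) = 3*(4 + 0) = 3*4 = 12)
J(66) + m = 12 - 11412 = -11400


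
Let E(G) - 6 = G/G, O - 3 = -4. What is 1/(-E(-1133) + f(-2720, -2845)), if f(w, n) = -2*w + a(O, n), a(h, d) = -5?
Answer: 1/5428 ≈ 0.00018423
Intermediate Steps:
O = -1 (O = 3 - 4 = -1)
E(G) = 7 (E(G) = 6 + G/G = 6 + 1 = 7)
f(w, n) = -5 - 2*w (f(w, n) = -2*w - 5 = -5 - 2*w)
1/(-E(-1133) + f(-2720, -2845)) = 1/(-1*7 + (-5 - 2*(-2720))) = 1/(-7 + (-5 + 5440)) = 1/(-7 + 5435) = 1/5428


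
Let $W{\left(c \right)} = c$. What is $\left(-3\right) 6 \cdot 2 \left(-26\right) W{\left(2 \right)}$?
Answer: $1872$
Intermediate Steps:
$\left(-3\right) 6 \cdot 2 \left(-26\right) W{\left(2 \right)} = \left(-3\right) 6 \cdot 2 \left(-26\right) 2 = \left(-18\right) 2 \left(-26\right) 2 = \left(-36\right) \left(-26\right) 2 = 936 \cdot 2 = 1872$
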